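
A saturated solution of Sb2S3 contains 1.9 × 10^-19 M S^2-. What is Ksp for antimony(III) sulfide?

Sb2S3(s) ⇌ 2 Sb^3+ + 3 S^2-
Stoichiometry gives [Sb^3+] = (2/3)[S^2-] = 1.27 × 10^-19 M.
Ksp = [Sb^3+]^2[S^2-]^3
Ksp = (1.27 × 10^-19)^2 × (1.9 x 10^-19)^3 = 1.1 × 10^-94

Ksp ≈ 1.1e-94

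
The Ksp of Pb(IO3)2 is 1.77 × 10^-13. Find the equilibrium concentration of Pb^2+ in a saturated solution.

[Pb^2+] ≈ 3.54 × 10^-5 M

Pb(IO3)2(s) ⇌ Pb^2+(aq) + 2 IO3^-(aq)
Ksp = [Pb^2+][IO3^-]^2
Let s = molar solubility. Then [Pb^2+] = s and [IO3^-] = 2s.
Substituting: Ksp = s(2s)^2 = 4s^3
s = (1.77 × 10^-13 / 4)^(1/3) = 3.537 x 10^-5 M
[Pb^2+] = s = 3.54 × 10^-5 M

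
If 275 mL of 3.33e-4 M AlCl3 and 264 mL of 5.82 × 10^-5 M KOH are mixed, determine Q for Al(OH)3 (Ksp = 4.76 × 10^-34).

Q ≈ 3.94e-18

Total volume = 275 + 264 = 539 mL.
[Al^3+] = 3.33 × 10^-4 × (275/539) = 1.699 x 10^-4 M
[OH^-] = 5.82 × 10^-5 × (264/539) = 2.851 × 10^-5 M
Al(OH)3(s) ⇌ Al^3+(aq) + 3 OH^-(aq), so Q = [Al^3+][OH^-]^3
Q = (1.699 × 10^-4)(2.851 x 10^-5)^3 = 3.94 x 10^-18
Q > Ksp, so Al(OH)3 will precipitate.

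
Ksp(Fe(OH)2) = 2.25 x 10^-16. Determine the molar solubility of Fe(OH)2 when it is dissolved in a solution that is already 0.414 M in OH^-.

Fe(OH)2(s) ⇌ Fe^2+(aq) + 2 OH^-(aq)
Ksp = [Fe^2+][OH^-]^2
Let s be the molar solubility in this solution. [Fe^2+] = s, [OH^-] = 0.414 + 2s ≈ 0.414 (common-ion effect: OH^- is already 0.414 M).
Ksp ≈ s × (0.414)^2
s = 1.31 x 10^-15 M
Check: 2s = 2.6 × 10^-15 ≪ 0.414, so the approximation is valid.

1.31e-15 M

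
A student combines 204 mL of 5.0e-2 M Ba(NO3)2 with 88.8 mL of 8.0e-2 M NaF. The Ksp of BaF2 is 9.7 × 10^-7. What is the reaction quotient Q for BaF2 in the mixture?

2.1 × 10^-5

Total volume = 204 + 88.8 = 292.8 mL.
[Ba^2+] = 5.0 × 10^-2 × (204/292.8) = 3.48 × 10^-2 M
[F^-] = 8.0 x 10^-2 × (88.8/292.8) = 2.43 × 10^-2 M
BaF2(s) <=> Ba^2+ + 2 F^-, so Q = [Ba^2+][F^-]^2
Q = (3.48 × 10^-2)(2.43 x 10^-2)^2 = 2.1 x 10^-5
Q > Ksp, so BaF2 will precipitate.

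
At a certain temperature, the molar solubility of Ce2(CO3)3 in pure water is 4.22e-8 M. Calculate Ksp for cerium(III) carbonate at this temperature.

1.45 × 10^-35

Ce2(CO3)3(s) ⇌ 2 Ce^3+(aq) + 3 CO3^2-(aq)
With molar solubility s: [Ce^3+] = 2s, [CO3^2-] = 3s.
Ksp = [Ce^3+]^2[CO3^2-]^3
So Ksp = (2s)^2 × (3s)^3 = 108s^5
With s = 4.22 × 10^-8: Ksp = 1.45 × 10^-35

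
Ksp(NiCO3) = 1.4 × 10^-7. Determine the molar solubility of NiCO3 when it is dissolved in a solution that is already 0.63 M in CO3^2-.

NiCO3(s) ⇌ Ni^2+(aq) + CO3^2-(aq)
Ksp = [Ni^2+][CO3^2-]
If s mol/L dissolves here, [Ni^2+] = s, [CO3^2-] = 0.63 + s ≈ 0.63 (since the CO3^2- already present dominates).
Ksp ≈ s × 0.63
s = 2.2 x 10^-7 M
Check: s = 2.2 x 10^-7 ≪ 0.63, so the approximation is valid.

s = 2.2e-7 M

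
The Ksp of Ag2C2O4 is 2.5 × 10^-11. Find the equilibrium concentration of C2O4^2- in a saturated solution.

Ag2C2O4(s) <=> 2 Ag^+(aq) + C2O4^2-(aq)
Ksp = [Ag^+]^2[C2O4^2-]
If s mol/L of Ag2C2O4 dissolves, [Ag^+] = 2s and [C2O4^2-] = s.
Substituting: Ksp = (2s)^2s = 4s^3
s^3 = 2.5 × 10^-11 / 4, so s = 1.84 × 10^-4 M
[C2O4^2-] = s = 1.8 x 10^-4 M

1.8 × 10^-4 M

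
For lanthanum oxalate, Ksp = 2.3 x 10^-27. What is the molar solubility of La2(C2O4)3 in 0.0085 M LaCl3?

s = 1.1 × 10^-8 M

La2(C2O4)3(s) ⇌ 2 La^3+ + 3 C2O4^2-
Ksp = [La^3+]^2[C2O4^2-]^3
Let s be the molar solubility in this solution. [La^3+] = 0.0085 + 2s ≈ 0.0085, [C2O4^2-] = 3s (Ksp is small, so little additional dissolves).
Ksp ≈ (0.0085)^2 × (3s)^3
s = 1.1 × 10^-8 M
Check: 2s = 2.1 × 10^-8 ≪ 0.0085, so the approximation is valid.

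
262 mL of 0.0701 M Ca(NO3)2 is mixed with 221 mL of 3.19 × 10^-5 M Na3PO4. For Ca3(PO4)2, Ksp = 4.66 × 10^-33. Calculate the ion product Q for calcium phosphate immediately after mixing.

Total volume = 262 + 221 = 483 mL.
[Ca^2+] = 7.01 × 10^-2 × (262/483) = 3.803 × 10^-2 M
[PO4^3-] = 3.19 × 10^-5 × (221/483) = 1.460 x 10^-5 M
Ca3(PO4)2(s) ⇌ 3 Ca^2+(aq) + 2 PO4^3-(aq), so Q = [Ca^2+]^3[PO4^3-]^2
Q = (3.803 × 10^-2)^3(1.460 × 10^-5)^2 = 1.17 x 10^-14
Q > Ksp, so Ca3(PO4)2 will precipitate.

Q = 1.17 × 10^-14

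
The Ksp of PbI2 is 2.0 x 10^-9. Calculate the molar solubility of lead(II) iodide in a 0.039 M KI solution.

PbI2(s) ⇌ Pb^2+ + 2 I^-
Ksp = [Pb^2+][I^-]^2
Let s = moles of PbI2 that dissolve per litre. [Pb^2+] = s, [I^-] = 0.039 + 2s ≈ 0.039 (since I^- from KI dominates).
Ksp ≈ s × (0.039)^2
s = 1.3 x 10^-6 M
Check: 2s = 2.6 × 10^-6 ≪ 0.039, so the approximation is valid.

s ≈ 1.3 x 10^-6 M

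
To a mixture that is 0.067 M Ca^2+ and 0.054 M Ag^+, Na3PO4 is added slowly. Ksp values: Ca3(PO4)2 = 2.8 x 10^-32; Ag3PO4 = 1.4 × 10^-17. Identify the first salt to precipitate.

Each salt begins to precipitate when Q = Ksp, i.e. when [PO4^3-] reaches its threshold.
For Ca3(PO4)2: 2.8 x 10^-32 = (0.067)^3 × [PO4^3-]^2  ⇒  [PO4^3-] = 9.6 × 10^-15 M.
For Ag3PO4: 1.4 × 10^-17 = (0.054)^3 × [PO4^3-]  ⇒  [PO4^3-] = 8.9 × 10^-14 M.
The salt with the lower threshold [PO4^3-] precipitates first: Ca3(PO4)2.

Ca3(PO4)2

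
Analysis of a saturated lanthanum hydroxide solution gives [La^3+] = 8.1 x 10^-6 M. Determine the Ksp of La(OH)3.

Ksp = 1.2 x 10^-19

La(OH)3(s) ⇌ La^3+ + 3 OH^-
Stoichiometry gives [OH^-] = (3/1)[La^3+] = 2.43 × 10^-5 M.
Ksp = [La^3+][OH^-]^3
Ksp = 8.1 × 10^-6 × (2.43 × 10^-5)^3 = 1.2 × 10^-19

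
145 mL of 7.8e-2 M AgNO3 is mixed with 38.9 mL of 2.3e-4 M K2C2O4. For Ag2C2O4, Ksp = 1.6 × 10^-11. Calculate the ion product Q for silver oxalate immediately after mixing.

Total volume = 145 + 38.9 = 183.9 mL.
[Ag^+] = 7.8 × 10^-2 × (145/183.9) = 6.15 × 10^-2 M
[C2O4^2-] = 2.3 × 10^-4 × (38.9/183.9) = 4.87 × 10^-5 M
Ag2C2O4(s) <=> 2 Ag^+ + C2O4^2-, so Q = [Ag^+]^2[C2O4^2-]
Q = (6.15 × 10^-2)^2(4.87 × 10^-5) = 1.8 × 10^-7
Q > Ksp, so Ag2C2O4 will precipitate.

Q = 1.8 x 10^-7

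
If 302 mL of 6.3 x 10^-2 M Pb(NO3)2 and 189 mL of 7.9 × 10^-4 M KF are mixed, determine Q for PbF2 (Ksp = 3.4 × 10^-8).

3.6e-9

Total volume = 302 + 189 = 491 mL.
[Pb^2+] = 6.3 × 10^-2 × (302/491) = 3.87 × 10^-2 M
[F^-] = 7.9 x 10^-4 × (189/491) = 3.04 x 10^-4 M
PbF2(s) ⇌ Pb^2+(aq) + 2 F^-(aq), so Q = [Pb^2+][F^-]^2
Q = (3.87 × 10^-2)(3.04 x 10^-4)^2 = 3.6 × 10^-9
Q < Ksp, so no precipitate of PbF2 forms.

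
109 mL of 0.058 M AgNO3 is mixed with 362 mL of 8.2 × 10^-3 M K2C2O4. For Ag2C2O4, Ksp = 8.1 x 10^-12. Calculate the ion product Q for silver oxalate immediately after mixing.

Total volume = 109 + 362 = 471 mL.
[Ag^+] = 5.8 x 10^-2 × (109/471) = 1.34 × 10^-2 M
[C2O4^2-] = 8.2 x 10^-3 × (362/471) = 6.30 × 10^-3 M
Ag2C2O4(s) ⇌ 2 Ag^+ + C2O4^2-, so Q = [Ag^+]^2[C2O4^2-]
Q = (1.34 x 10^-2)^2(6.30 x 10^-3) = 1.1 × 10^-6
Q > Ksp, so Ag2C2O4 will precipitate.

Q ≈ 1.1 × 10^-6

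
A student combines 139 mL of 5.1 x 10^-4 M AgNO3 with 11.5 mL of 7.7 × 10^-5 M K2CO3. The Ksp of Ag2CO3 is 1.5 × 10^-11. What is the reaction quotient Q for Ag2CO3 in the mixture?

Total volume = 139 + 11.5 = 150.5 mL.
[Ag^+] = 5.1 × 10^-4 × (139/150.5) = 4.71 × 10^-4 M
[CO3^2-] = 7.7 × 10^-5 × (11.5/150.5) = 5.88 x 10^-6 M
Ag2CO3(s) ⇌ 2 Ag^+(aq) + CO3^2-(aq), so Q = [Ag^+]^2[CO3^2-]
Q = (4.71 × 10^-4)^2(5.88 × 10^-6) = 1.3 × 10^-12
Q < Ksp, so no precipitate of Ag2CO3 forms.

Q = 1.3 × 10^-12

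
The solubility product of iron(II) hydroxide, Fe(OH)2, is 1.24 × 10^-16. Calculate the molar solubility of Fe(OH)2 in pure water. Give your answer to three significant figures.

Fe(OH)2(s) ⇌ Fe^2+ + 2 OH^-
Ksp = [Fe^2+][OH^-]^2
With molar solubility s: [Fe^2+] = s, [OH^-] = 2s.
So Ksp = s × (2s)^2 = 4s^3
Solving, s = (1.24 × 10^-16/4)^(1/3) = 3.14 × 10^-6 M

s ≈ 3.14e-6 M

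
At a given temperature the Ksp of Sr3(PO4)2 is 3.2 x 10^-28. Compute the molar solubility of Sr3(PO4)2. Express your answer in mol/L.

1.2 × 10^-6 M

Sr3(PO4)2(s) ⇌ 3 Sr^2+(aq) + 2 PO4^3-(aq)
Ksp = [Sr^2+]^3[PO4^3-]^2
If s mol/L of Sr3(PO4)2 dissolves, [Sr^2+] = 3s and [PO4^3-] = 2s.
Ksp = (3s)^3(2s)^2 = 108s^5
s = (3.2 x 10^-28 / 108)^(1/5) = 1.2 × 10^-6 M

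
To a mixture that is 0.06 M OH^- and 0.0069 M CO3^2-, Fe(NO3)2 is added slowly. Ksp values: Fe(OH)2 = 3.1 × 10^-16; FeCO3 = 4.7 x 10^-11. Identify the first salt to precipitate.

Precipitation of each salt starts when its ion product equals its Ksp.
For Fe(OH)2: 3.1 × 10^-16 = (0.06)^2 × [Fe^2+]  ⇒  [Fe^2+] = 8.6 × 10^-14 M.
For FeCO3: 4.7 x 10^-11 = 0.0069 × [Fe^2+]  ⇒  [Fe^2+] = 6.8 × 10^-9 M.
The salt with the lower threshold [Fe^2+] precipitates first: Fe(OH)2.

Fe(OH)2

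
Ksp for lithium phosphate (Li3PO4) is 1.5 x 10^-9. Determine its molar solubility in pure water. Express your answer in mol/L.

Li3PO4(s) ⇌ 3 Li^+(aq) + PO4^3-(aq)
Ksp = [Li^+]^3[PO4^3-]
For each mole of Li3PO4 that dissolves: [Li^+] = 3s, [PO4^3-] = s.
Substituting: Ksp = (3s)^3s = 27s^4
Solving, s = (1.5 x 10^-9/27)^(1/4) = 2.7 × 10^-3 M

s ≈ 2.7 x 10^-3 M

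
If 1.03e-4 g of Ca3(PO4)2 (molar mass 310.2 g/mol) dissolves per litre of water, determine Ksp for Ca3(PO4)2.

Ksp ≈ 4.36 x 10^-31

Molar solubility s = (1.03 × 10^-4 g/L) / (310.2 g/mol) = 3.320 x 10^-7 M.
Ca3(PO4)2(s) ⇌ 3 Ca^2+ + 2 PO4^3-
Let s = molar solubility. Then [Ca^2+] = 3s and [PO4^3-] = 2s.
Ksp = [Ca^2+]^3[PO4^3-]^2
So Ksp = (3s)^3 × (2s)^2 = 108s^5
With s = 3.320 × 10^-7: Ksp = 4.36 × 10^-31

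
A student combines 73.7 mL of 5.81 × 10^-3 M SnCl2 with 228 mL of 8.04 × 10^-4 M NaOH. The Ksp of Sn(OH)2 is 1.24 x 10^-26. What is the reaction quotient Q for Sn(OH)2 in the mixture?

Q = 5.24e-10

Total volume = 73.7 + 228 = 301.7 mL.
[Sn^2+] = 5.81 x 10^-3 × (73.7/301.7) = 1.419 × 10^-3 M
[OH^-] = 8.04 × 10^-4 × (228/301.7) = 6.076 × 10^-4 M
Sn(OH)2(s) <=> Sn^2+ + 2 OH^-, so Q = [Sn^2+][OH^-]^2
Q = (1.419 x 10^-3)(6.076 x 10^-4)^2 = 5.24 x 10^-10
Q > Ksp, so Sn(OH)2 will precipitate.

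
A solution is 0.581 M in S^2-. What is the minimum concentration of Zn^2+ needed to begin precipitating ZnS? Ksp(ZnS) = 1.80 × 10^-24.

[Zn^2+] = 3.10 x 10^-24 M

ZnS(s) ⇌ Zn^2+ + S^2-
Ksp = [Zn^2+][S^2-]
Precipitation begins when Q = Ksp. With [S^2-] = 0.581 M:
1.80 × 10^-24 = (0.581) × [Zn^2+]
[Zn^2+] = (1.80 × 10^-24 / 5.81 × 10^-1) = 3.10 x 10^-24 M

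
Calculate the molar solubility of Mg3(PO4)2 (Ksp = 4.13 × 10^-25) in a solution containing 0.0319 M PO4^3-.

s ≈ 2.47 × 10^-8 M

Mg3(PO4)2(s) ⇌ 3 Mg^2+(aq) + 2 PO4^3-(aq)
Ksp = [Mg^2+]^3[PO4^3-]^2
Let s = moles of Mg3(PO4)2 that dissolve per litre. [Mg^2+] = 3s, [PO4^3-] = 0.0319 + 2s ≈ 0.0319 (since the PO4^3- already present dominates).
Ksp ≈ (3s)^3 × (0.0319)^2
s = 2.47 × 10^-8 M
Check: 2s = 4.9 × 10^-8 ≪ 0.0319, so the approximation is valid.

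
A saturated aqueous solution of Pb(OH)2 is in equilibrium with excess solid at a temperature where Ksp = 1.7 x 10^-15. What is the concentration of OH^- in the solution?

[OH^-] = 1.5 × 10^-5 M

Pb(OH)2(s) <=> Pb^2+(aq) + 2 OH^-(aq)
Ksp = [Pb^2+][OH^-]^2
Let s = molar solubility. Then [Pb^2+] = s and [OH^-] = 2s.
Ksp = s(2s)^2 = 4s^3
s^3 = 1.7 x 10^-15 / 4, so s = 7.52 × 10^-6 M
[OH^-] = 2s = 1.5 × 10^-5 M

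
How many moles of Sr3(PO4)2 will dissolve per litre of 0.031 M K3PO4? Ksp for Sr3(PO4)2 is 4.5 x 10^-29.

Sr3(PO4)2(s) <=> 3 Sr^2+ + 2 PO4^3-
Ksp = [Sr^2+]^3[PO4^3-]^2
Let s = moles of Sr3(PO4)2 that dissolve per litre. [Sr^2+] = 3s, [PO4^3-] = 0.031 + 2s ≈ 0.031 (since PO4^3- from K3PO4 dominates).
Ksp ≈ (3s)^3 × (0.031)^2
s = 1.2 × 10^-9 M
Check: 2s = 2.4 × 10^-9 ≪ 0.031, so the approximation is valid.

1.2 × 10^-9 M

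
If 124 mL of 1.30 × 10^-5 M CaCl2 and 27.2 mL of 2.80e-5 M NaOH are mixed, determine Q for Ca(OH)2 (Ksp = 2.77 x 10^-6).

Q ≈ 2.70e-16

Total volume = 124 + 27.2 = 151.2 mL.
[Ca^2+] = 1.30 × 10^-5 × (124/151.2) = 1.066 × 10^-5 M
[OH^-] = 2.80 × 10^-5 × (27.2/151.2) = 5.037 × 10^-6 M
Ca(OH)2(s) ⇌ Ca^2+ + 2 OH^-, so Q = [Ca^2+][OH^-]^2
Q = (1.066 × 10^-5)(5.037 × 10^-6)^2 = 2.70 x 10^-16
Q < Ksp, so no precipitate of Ca(OH)2 forms.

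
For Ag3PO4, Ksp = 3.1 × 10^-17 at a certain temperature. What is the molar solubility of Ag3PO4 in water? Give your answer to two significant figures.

s ≈ 3.3e-5 M

Ag3PO4(s) ⇌ 3 Ag^+ + PO4^3-
Ksp = [Ag^+]^3[PO4^3-]
If s mol/L of Ag3PO4 dissolves, [Ag^+] = 3s and [PO4^3-] = s.
Substituting: Ksp = (3s)^3s = 27s^4
Solving, s = (3.1 × 10^-17/27)^(1/4) = 3.3 × 10^-5 M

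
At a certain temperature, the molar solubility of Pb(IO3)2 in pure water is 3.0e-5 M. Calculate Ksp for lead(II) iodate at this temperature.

Pb(IO3)2(s) <=> Pb^2+(aq) + 2 IO3^-(aq)
For each mole of Pb(IO3)2 that dissolves: [Pb^2+] = s, [IO3^-] = 2s.
Ksp = [Pb^2+][IO3^-]^2
So Ksp = s × (2s)^2 = 4s^3
Ksp = 4 × (3.0 × 10^-5)^3 = 1.1 x 10^-13

Ksp = 1.1 × 10^-13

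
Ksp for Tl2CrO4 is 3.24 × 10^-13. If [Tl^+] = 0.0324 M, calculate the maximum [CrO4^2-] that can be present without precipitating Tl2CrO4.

Tl2CrO4(s) ⇌ 2 Tl^+(aq) + CrO4^2-(aq)
Ksp = [Tl^+]^2[CrO4^2-]
Precipitation begins when Q = Ksp. With [Tl^+] = 0.0324 M:
3.24 × 10^-13 = (0.0324)^2 × [CrO4^2-]
[CrO4^2-] = (3.24 × 10^-13 / 1.050 × 10^-3) = 3.09 × 10^-10 M

[CrO4^2-] ≈ 3.09e-10 M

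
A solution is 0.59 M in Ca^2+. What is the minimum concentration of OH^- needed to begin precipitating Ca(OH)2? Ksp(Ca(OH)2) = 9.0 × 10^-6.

[OH^-] = 3.9e-3 M

Ca(OH)2(s) ⇌ Ca^2+(aq) + 2 OH^-(aq)
Ksp = [Ca^2+][OH^-]^2
Precipitation begins when Q = Ksp. With [Ca^2+] = 0.59 M:
9.0 × 10^-6 = (0.59) × [OH^-]^2
[OH^-] = (9.0 × 10^-6 / 5.9 x 10^-1)^(1/2) = 3.9 × 10^-3 M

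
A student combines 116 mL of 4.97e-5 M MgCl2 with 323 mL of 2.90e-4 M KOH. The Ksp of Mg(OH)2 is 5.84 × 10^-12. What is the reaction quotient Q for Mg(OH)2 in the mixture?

Total volume = 116 + 323 = 439 mL.
[Mg^2+] = 4.97 x 10^-5 × (116/439) = 1.313 × 10^-5 M
[OH^-] = 2.90 × 10^-4 × (323/439) = 2.134 × 10^-4 M
Mg(OH)2(s) ⇌ Mg^2+(aq) + 2 OH^-(aq), so Q = [Mg^2+][OH^-]^2
Q = (1.313 x 10^-5)(2.134 x 10^-4)^2 = 5.98 x 10^-13
Q < Ksp, so no precipitate of Mg(OH)2 forms.

5.98 × 10^-13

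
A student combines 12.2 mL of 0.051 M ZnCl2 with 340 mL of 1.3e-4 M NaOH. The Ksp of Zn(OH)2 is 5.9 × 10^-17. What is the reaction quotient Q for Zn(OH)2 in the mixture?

Total volume = 12.2 + 340 = 352.2 mL.
[Zn^2+] = 5.1 x 10^-2 × (12.2/352.2) = 1.77 × 10^-3 M
[OH^-] = 1.3 x 10^-4 × (340/352.2) = 1.25 × 10^-4 M
Zn(OH)2(s) ⇌ Zn^2+(aq) + 2 OH^-(aq), so Q = [Zn^2+][OH^-]^2
Q = (1.77 x 10^-3)(1.25 x 10^-4)^2 = 2.8 × 10^-11
Q > Ksp, so Zn(OH)2 will precipitate.

2.8e-11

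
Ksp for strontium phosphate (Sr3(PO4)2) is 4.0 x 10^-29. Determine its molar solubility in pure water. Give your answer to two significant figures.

Sr3(PO4)2(s) ⇌ 3 Sr^2+(aq) + 2 PO4^3-(aq)
Ksp = [Sr^2+]^3[PO4^3-]^2
Let s = molar solubility. Then [Sr^2+] = 3s and [PO4^3-] = 2s.
So Ksp = (3s)^3 × (2s)^2 = 108s^5
Solving, s = (4.0 x 10^-29/108)^(1/5) = 8.2 × 10^-7 M

8.2 x 10^-7 M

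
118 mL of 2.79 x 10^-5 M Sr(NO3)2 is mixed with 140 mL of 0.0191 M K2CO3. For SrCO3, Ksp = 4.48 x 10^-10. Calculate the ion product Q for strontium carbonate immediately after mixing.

Q ≈ 1.32e-7

Total volume = 118 + 140 = 258 mL.
[Sr^2+] = 2.79 × 10^-5 × (118/258) = 1.276 × 10^-5 M
[CO3^2-] = 1.91 × 10^-2 × (140/258) = 1.036 × 10^-2 M
SrCO3(s) <=> Sr^2+(aq) + CO3^2-(aq), so Q = [Sr^2+][CO3^2-]
Q = (1.276 × 10^-5)(1.036 x 10^-2) = 1.32 x 10^-7
Q > Ksp, so SrCO3 will precipitate.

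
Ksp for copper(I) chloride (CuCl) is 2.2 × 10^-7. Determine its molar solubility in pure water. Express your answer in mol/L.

CuCl(s) ⇌ Cu^+ + Cl^-
Ksp = [Cu^+][Cl^-]
For each mole of CuCl that dissolves: [Cu^+] = s, [Cl^-] = s.
Ksp = (s)(s) = s^2
s = (2.2 × 10^-7)^(1/2) = 4.7 × 10^-4 M

s ≈ 4.7 x 10^-4 M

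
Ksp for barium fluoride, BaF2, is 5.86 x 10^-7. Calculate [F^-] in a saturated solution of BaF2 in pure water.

BaF2(s) ⇌ Ba^2+ + 2 F^-
Ksp = [Ba^2+][F^-]^2
Let s = molar solubility. Then [Ba^2+] = s and [F^-] = 2s.
Substituting: Ksp = s(2s)^2 = 4s^3
s = (5.86 x 10^-7 / 4)^(1/3) = 5.272 x 10^-3 M
[F^-] = 2s = 1.05 x 10^-2 M

[F^-] ≈ 1.05e-2 M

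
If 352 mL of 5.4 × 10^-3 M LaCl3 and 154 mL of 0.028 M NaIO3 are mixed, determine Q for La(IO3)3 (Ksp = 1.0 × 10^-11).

Q ≈ 2.3 × 10^-9

Total volume = 352 + 154 = 506 mL.
[La^3+] = 5.4 x 10^-3 × (352/506) = 3.76 × 10^-3 M
[IO3^-] = 2.8 x 10^-2 × (154/506) = 8.52 × 10^-3 M
La(IO3)3(s) ⇌ La^3+(aq) + 3 IO3^-(aq), so Q = [La^3+][IO3^-]^3
Q = (3.76 × 10^-3)(8.52 × 10^-3)^3 = 2.3 x 10^-9
Q > Ksp, so La(IO3)3 will precipitate.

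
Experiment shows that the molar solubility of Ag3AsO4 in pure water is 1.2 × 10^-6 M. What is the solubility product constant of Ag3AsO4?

Ag3AsO4(s) ⇌ 3 Ag^+ + AsO4^3-
With molar solubility s: [Ag^+] = 3s, [AsO4^3-] = s.
Ksp = [Ag^+]^3[AsO4^3-]
So Ksp = (3s)^3 × s = 27s^4
Ksp = 27 × (1.2 × 10^-6)^4 = 5.6 × 10^-23

Ksp ≈ 5.6 × 10^-23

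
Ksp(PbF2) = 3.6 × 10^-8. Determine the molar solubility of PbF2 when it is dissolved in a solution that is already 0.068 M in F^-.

s ≈ 7.8 × 10^-6 M

PbF2(s) ⇌ Pb^2+(aq) + 2 F^-(aq)
Ksp = [Pb^2+][F^-]^2
If s mol/L dissolves here, [Pb^2+] = s, [F^-] = 0.068 + 2s ≈ 0.068 (Ksp is small, so little additional dissolves).
Ksp ≈ s × (0.068)^2
s = 7.8 × 10^-6 M
Check: 2s = 1.6 × 10^-5 ≪ 0.068, so the approximation is valid.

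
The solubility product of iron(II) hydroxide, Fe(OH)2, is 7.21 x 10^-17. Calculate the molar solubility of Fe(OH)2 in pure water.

Fe(OH)2(s) ⇌ Fe^2+(aq) + 2 OH^-(aq)
Ksp = [Fe^2+][OH^-]^2
For each mole of Fe(OH)2 that dissolves: [Fe^2+] = s, [OH^-] = 2s.
Ksp = s(2s)^2 = 4s^3
Solving, s = (7.21 x 10^-17/4)^(1/3) = 2.62 × 10^-6 M

s ≈ 2.62e-6 M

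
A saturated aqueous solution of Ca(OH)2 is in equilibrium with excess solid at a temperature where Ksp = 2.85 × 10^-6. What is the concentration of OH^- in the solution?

Ca(OH)2(s) ⇌ Ca^2+(aq) + 2 OH^-(aq)
Ksp = [Ca^2+][OH^-]^2
With molar solubility s: [Ca^2+] = s, [OH^-] = 2s.
So Ksp = s × (2s)^2 = 4s^3
s^3 = 2.85 × 10^-6 / 4, so s = 8.932 x 10^-3 M
[OH^-] = 2s = 1.79 × 10^-2 M

0.0179 M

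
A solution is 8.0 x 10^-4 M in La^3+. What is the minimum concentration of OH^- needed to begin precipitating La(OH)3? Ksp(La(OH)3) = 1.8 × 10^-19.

La(OH)3(s) ⇌ La^3+ + 3 OH^-
Ksp = [La^3+][OH^-]^3
Precipitation begins when Q = Ksp. With [La^3+] = 8.0 x 10^-4 M:
1.8 × 10^-19 = (8.0 x 10^-4) × [OH^-]^3
[OH^-] = (1.8 × 10^-19 / 8.0 × 10^-4)^(1/3) = 6.1 × 10^-6 M

[OH^-] ≈ 6.1e-6 M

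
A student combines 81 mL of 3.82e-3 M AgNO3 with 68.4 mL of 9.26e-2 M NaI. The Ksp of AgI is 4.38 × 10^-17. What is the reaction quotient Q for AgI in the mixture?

Total volume = 81 + 68.4 = 149.4 mL.
[Ag^+] = 3.82 x 10^-3 × (81/149.4) = 2.071 × 10^-3 M
[I^-] = 9.26 × 10^-2 × (68.4/149.4) = 4.240 x 10^-2 M
AgI(s) <=> Ag^+ + I^-, so Q = [Ag^+][I^-]
Q = (2.071 × 10^-3)(4.240 × 10^-2) = 8.78 x 10^-5
Q > Ksp, so AgI will precipitate.

Q = 8.78 × 10^-5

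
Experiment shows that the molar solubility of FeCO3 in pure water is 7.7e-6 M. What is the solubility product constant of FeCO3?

Ksp ≈ 5.9 × 10^-11

FeCO3(s) ⇌ Fe^2+(aq) + CO3^2-(aq)
Let s = molar solubility. Then [Fe^2+] = s and [CO3^2-] = s.
Ksp = [Fe^2+][CO3^2-]
Ksp = s^2
With s = 7.7 × 10^-6: Ksp = 5.9 × 10^-11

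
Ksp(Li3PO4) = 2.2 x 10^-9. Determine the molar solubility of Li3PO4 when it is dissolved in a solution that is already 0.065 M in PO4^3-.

s ≈ 1.1e-3 M

Li3PO4(s) <=> 3 Li^+(aq) + PO4^3-(aq)
Ksp = [Li^+]^3[PO4^3-]
If s mol/L dissolves here, [Li^+] = 3s, [PO4^3-] = 0.065 + s ≈ 0.065 (common-ion effect: PO4^3- is already 0.065 M).
Ksp ≈ (3s)^3 × 0.065
s = 1.1 × 10^-3 M
Check: s = 1.1 × 10^-3 ≪ 0.065, so the approximation is valid.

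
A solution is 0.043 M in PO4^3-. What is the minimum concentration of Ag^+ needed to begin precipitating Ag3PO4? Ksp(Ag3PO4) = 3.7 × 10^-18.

Ag3PO4(s) ⇌ 3 Ag^+ + PO4^3-
Ksp = [Ag^+]^3[PO4^3-]
Precipitation begins when Q = Ksp. With [PO4^3-] = 0.043 M:
3.7 × 10^-18 = (0.043) × [Ag^+]^3
[Ag^+] = (3.7 × 10^-18 / 4.3 x 10^-2)^(1/3) = 4.4 × 10^-6 M

[Ag^+] ≈ 4.4 × 10^-6 M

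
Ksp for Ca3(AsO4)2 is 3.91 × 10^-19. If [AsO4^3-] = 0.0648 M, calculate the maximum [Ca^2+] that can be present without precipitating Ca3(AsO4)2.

Ca3(AsO4)2(s) ⇌ 3 Ca^2+ + 2 AsO4^3-
Ksp = [Ca^2+]^3[AsO4^3-]^2
Precipitation begins when Q = Ksp. With [AsO4^3-] = 0.0648 M:
3.91 × 10^-19 = (0.0648)^2 × [Ca^2+]^3
[Ca^2+] = (3.91 × 10^-19 / 4.199 × 10^-3)^(1/3) = 4.53 x 10^-6 M

4.53 × 10^-6 M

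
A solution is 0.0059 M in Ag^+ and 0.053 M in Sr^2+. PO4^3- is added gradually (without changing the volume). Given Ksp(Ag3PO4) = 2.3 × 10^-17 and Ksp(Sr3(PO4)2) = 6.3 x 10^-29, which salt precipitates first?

Each salt begins to precipitate when Q = Ksp, i.e. when [PO4^3-] reaches its threshold.
For Ag3PO4: 2.3 × 10^-17 = (0.0059)^3 × [PO4^3-]  ⇒  [PO4^3-] = 1.1 × 10^-10 M.
For Sr3(PO4)2: 6.3 x 10^-29 = (0.053)^3 × [PO4^3-]^2  ⇒  [PO4^3-] = 6.5 × 10^-13 M.
The salt with the lower threshold [PO4^3-] precipitates first: Sr3(PO4)2.

Sr3(PO4)2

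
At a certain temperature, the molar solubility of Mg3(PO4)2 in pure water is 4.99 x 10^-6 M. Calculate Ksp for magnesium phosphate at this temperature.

Ksp ≈ 3.34e-25

Mg3(PO4)2(s) ⇌ 3 Mg^2+(aq) + 2 PO4^3-(aq)
For each mole of Mg3(PO4)2 that dissolves: [Mg^2+] = 3s, [PO4^3-] = 2s.
Ksp = [Mg^2+]^3[PO4^3-]^2
Ksp = (3s)^3(2s)^2 = 108s^5
With s = 4.99 × 10^-6: Ksp = 3.34 x 10^-25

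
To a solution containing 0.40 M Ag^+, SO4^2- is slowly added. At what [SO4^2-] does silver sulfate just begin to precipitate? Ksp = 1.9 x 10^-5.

1.2 × 10^-4 M

Ag2SO4(s) <=> 2 Ag^+ + SO4^2-
Ksp = [Ag^+]^2[SO4^2-]
Precipitation begins when Q = Ksp. With [Ag^+] = 0.40 M:
1.9 x 10^-5 = (0.40)^2 × [SO4^2-]
[SO4^2-] = (1.9 x 10^-5 / 1.60 × 10^-1) = 1.2 x 10^-4 M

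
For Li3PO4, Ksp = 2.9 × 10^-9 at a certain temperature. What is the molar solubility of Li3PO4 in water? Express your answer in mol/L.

3.2 × 10^-3 M

Li3PO4(s) <=> 3 Li^+(aq) + PO4^3-(aq)
Ksp = [Li^+]^3[PO4^3-]
With molar solubility s: [Li^+] = 3s, [PO4^3-] = s.
Ksp = (3s)^3s = 27s^4
Solving, s = (2.9 × 10^-9/27)^(1/4) = 3.2 x 10^-3 M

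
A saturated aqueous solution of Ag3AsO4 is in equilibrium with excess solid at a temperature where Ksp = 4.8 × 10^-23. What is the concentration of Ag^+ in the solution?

3.5 × 10^-6 M

Ag3AsO4(s) ⇌ 3 Ag^+(aq) + AsO4^3-(aq)
Ksp = [Ag^+]^3[AsO4^3-]
If s mol/L of Ag3AsO4 dissolves, [Ag^+] = 3s and [AsO4^3-] = s.
So Ksp = (3s)^3 × s = 27s^4
Solving, s = (4.8 × 10^-23/27)^(1/4) = 1.15 x 10^-6 M
[Ag^+] = 3s = 3.5 × 10^-6 M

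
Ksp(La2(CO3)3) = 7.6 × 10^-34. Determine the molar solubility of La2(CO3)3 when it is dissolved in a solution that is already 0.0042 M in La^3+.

La2(CO3)3(s) <=> 2 La^3+ + 3 CO3^2-
Ksp = [La^3+]^2[CO3^2-]^3
Let s = moles of La2(CO3)3 that dissolve per litre. [La^3+] = 0.0042 + 2s ≈ 0.0042, [CO3^2-] = 3s (since the La^3+ already present dominates).
Ksp ≈ (0.0042)^2 × (3s)^3
s = 1.2 × 10^-10 M
Check: 2s = 2.3 × 10^-10 ≪ 0.0042, so the approximation is valid.

s = 1.2 x 10^-10 M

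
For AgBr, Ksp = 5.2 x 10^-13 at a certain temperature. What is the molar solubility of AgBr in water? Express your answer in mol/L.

AgBr(s) ⇌ Ag^+ + Br^-
Ksp = [Ag^+][Br^-]
With molar solubility s: [Ag^+] = s, [Br^-] = s.
Ksp = s^2
s = √(5.2 x 10^-13) = 7.2 × 10^-7 M

s = 7.2e-7 M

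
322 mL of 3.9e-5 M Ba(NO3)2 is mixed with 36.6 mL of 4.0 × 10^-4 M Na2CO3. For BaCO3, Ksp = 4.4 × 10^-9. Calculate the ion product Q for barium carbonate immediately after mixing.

Total volume = 322 + 36.6 = 358.6 mL.
[Ba^2+] = 3.9 x 10^-5 × (322/358.6) = 3.50 x 10^-5 M
[CO3^2-] = 4.0 × 10^-4 × (36.6/358.6) = 4.08 x 10^-5 M
BaCO3(s) ⇌ Ba^2+ + CO3^2-, so Q = [Ba^2+][CO3^2-]
Q = (3.50 x 10^-5)(4.08 x 10^-5) = 1.4 × 10^-9
Q < Ksp, so no precipitate of BaCO3 forms.

Q = 1.4e-9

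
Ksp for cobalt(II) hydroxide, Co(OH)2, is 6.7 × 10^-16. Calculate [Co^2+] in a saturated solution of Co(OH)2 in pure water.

Co(OH)2(s) ⇌ Co^2+ + 2 OH^-
Ksp = [Co^2+][OH^-]^2
With molar solubility s: [Co^2+] = s, [OH^-] = 2s.
So Ksp = s × (2s)^2 = 4s^3
Solving, s = (6.7 × 10^-16/4)^(1/3) = 5.51 × 10^-6 M
[Co^2+] = s = 5.5 x 10^-6 M

[Co^2+] ≈ 5.5 × 10^-6 M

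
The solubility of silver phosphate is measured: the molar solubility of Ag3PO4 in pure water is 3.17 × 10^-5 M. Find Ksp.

Ag3PO4(s) ⇌ 3 Ag^+(aq) + PO4^3-(aq)
For each mole of Ag3PO4 that dissolves: [Ag^+] = 3s, [PO4^3-] = s.
Ksp = [Ag^+]^3[PO4^3-]
Ksp = (3s)^3s = 27s^4
Ksp = 27 × (3.17 x 10^-5)^4 = 2.73 × 10^-17

Ksp ≈ 2.73 x 10^-17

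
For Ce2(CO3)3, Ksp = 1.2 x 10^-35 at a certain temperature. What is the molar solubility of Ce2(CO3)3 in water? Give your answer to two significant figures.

Ce2(CO3)3(s) ⇌ 2 Ce^3+(aq) + 3 CO3^2-(aq)
Ksp = [Ce^3+]^2[CO3^2-]^3
If s mol/L of Ce2(CO3)3 dissolves, [Ce^3+] = 2s and [CO3^2-] = 3s.
Ksp = (2s)^2(3s)^3 = 108s^5
Solving, s = (1.2 x 10^-35/108)^(1/5) = 4.1 x 10^-8 M

s ≈ 4.1 × 10^-8 M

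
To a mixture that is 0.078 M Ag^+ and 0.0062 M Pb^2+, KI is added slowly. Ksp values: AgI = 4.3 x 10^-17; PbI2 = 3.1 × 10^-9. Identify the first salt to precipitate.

AgI

Each salt begins to precipitate when Q = Ksp, i.e. when [I^-] reaches its threshold.
For AgI: 4.3 x 10^-17 = 0.078 × [I^-]  ⇒  [I^-] = 5.5 × 10^-16 M.
For PbI2: 3.1 × 10^-9 = 0.0062 × [I^-]^2  ⇒  [I^-] = 7.1 × 10^-4 M.
The salt with the lower threshold [I^-] precipitates first: AgI.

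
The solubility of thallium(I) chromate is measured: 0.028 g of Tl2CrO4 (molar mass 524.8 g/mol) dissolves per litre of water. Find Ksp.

6.1e-13

Molar solubility s = (2.8 × 10^-2 g/L) / (524.8 g/mol) = 5.34 × 10^-5 M.
Tl2CrO4(s) ⇌ 2 Tl^+(aq) + CrO4^2-(aq)
If s mol/L of Tl2CrO4 dissolves, [Tl^+] = 2s and [CrO4^2-] = s.
Ksp = [Tl^+]^2[CrO4^2-]
Ksp = (2s)^2s = 4s^3
With s = 5.34 × 10^-5: Ksp = 6.1 x 10^-13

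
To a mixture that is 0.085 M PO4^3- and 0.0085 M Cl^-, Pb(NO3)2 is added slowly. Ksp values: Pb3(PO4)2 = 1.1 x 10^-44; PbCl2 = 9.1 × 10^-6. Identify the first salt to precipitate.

Each salt begins to precipitate when Q = Ksp, i.e. when [Pb^2+] reaches its threshold.
For Pb3(PO4)2: 1.1 x 10^-44 = (0.085)^2 × [Pb^2+]^3  ⇒  [Pb^2+] = 1.2 x 10^-14 M.
For PbCl2: 9.1 × 10^-6 = (0.0085)^2 × [Pb^2+]  ⇒  [Pb^2+] = 1.3 × 10^-1 M.
The salt with the lower threshold [Pb^2+] precipitates first: Pb3(PO4)2.

Pb3(PO4)2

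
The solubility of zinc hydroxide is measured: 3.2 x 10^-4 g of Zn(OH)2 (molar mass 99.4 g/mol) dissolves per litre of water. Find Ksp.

Molar solubility s = (3.2 × 10^-4 g/L) / (99.4 g/mol) = 3.22 x 10^-6 M.
Zn(OH)2(s) ⇌ Zn^2+(aq) + 2 OH^-(aq)
For each mole of Zn(OH)2 that dissolves: [Zn^2+] = s, [OH^-] = 2s.
Ksp = [Zn^2+][OH^-]^2
Substituting: Ksp = s(2s)^2 = 4s^3
Ksp = 4 × (3.22 x 10^-6)^3 = 1.3 × 10^-16

Ksp ≈ 1.3 × 10^-16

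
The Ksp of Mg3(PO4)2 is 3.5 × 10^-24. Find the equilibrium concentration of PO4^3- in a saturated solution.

Mg3(PO4)2(s) ⇌ 3 Mg^2+ + 2 PO4^3-
Ksp = [Mg^2+]^3[PO4^3-]^2
For each mole of Mg3(PO4)2 that dissolves: [Mg^2+] = 3s, [PO4^3-] = 2s.
Substituting: Ksp = (3s)^3(2s)^2 = 108s^5
s = (3.5 × 10^-24 / 108)^(1/5) = 7.98 x 10^-6 M
[PO4^3-] = 2s = 1.6 × 10^-5 M

[PO4^3-] = 1.6e-5 M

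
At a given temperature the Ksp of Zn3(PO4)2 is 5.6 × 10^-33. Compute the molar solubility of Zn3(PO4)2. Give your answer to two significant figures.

s ≈ 1.4 x 10^-7 M

Zn3(PO4)2(s) ⇌ 3 Zn^2+ + 2 PO4^3-
Ksp = [Zn^2+]^3[PO4^3-]^2
With molar solubility s: [Zn^2+] = 3s, [PO4^3-] = 2s.
So Ksp = (3s)^3 × (2s)^2 = 108s^5
Solving, s = (5.6 × 10^-33/108)^(1/5) = 1.4 × 10^-7 M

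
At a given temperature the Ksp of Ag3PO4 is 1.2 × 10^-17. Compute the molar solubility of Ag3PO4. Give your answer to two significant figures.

2.6 x 10^-5 M

Ag3PO4(s) ⇌ 3 Ag^+(aq) + PO4^3-(aq)
Ksp = [Ag^+]^3[PO4^3-]
If s mol/L of Ag3PO4 dissolves, [Ag^+] = 3s and [PO4^3-] = s.
Substituting: Ksp = (3s)^3s = 27s^4
s = (1.2 × 10^-17 / 27)^(1/4) = 2.6 x 10^-5 M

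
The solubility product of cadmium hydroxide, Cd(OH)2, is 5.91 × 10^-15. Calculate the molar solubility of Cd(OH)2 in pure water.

s ≈ 1.14 x 10^-5 M

Cd(OH)2(s) ⇌ Cd^2+ + 2 OH^-
Ksp = [Cd^2+][OH^-]^2
If s mol/L of Cd(OH)2 dissolves, [Cd^2+] = s and [OH^-] = 2s.
Substituting: Ksp = s(2s)^2 = 4s^3
Solving, s = (5.91 × 10^-15/4)^(1/3) = 1.14 x 10^-5 M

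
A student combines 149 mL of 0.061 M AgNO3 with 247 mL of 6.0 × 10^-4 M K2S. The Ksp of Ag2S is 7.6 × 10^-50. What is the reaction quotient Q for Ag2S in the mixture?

2.0e-7

Total volume = 149 + 247 = 396 mL.
[Ag^+] = 6.1 x 10^-2 × (149/396) = 2.30 x 10^-2 M
[S^2-] = 6.0 × 10^-4 × (247/396) = 3.74 × 10^-4 M
Ag2S(s) <=> 2 Ag^+(aq) + S^2-(aq), so Q = [Ag^+]^2[S^2-]
Q = (2.30 × 10^-2)^2(3.74 x 10^-4) = 2.0 × 10^-7
Q > Ksp, so Ag2S will precipitate.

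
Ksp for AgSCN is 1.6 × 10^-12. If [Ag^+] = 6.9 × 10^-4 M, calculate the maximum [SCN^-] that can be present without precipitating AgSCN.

[SCN^-] ≈ 2.3e-9 M

AgSCN(s) ⇌ Ag^+ + SCN^-
Ksp = [Ag^+][SCN^-]
Precipitation begins when Q = Ksp. With [Ag^+] = 6.9 × 10^-4 M:
1.6 × 10^-12 = (6.9 × 10^-4) × [SCN^-]
[SCN^-] = (1.6 × 10^-12 / 6.9 x 10^-4) = 2.3 × 10^-9 M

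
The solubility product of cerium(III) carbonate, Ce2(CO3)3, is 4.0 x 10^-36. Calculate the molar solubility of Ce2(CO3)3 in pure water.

Ce2(CO3)3(s) <=> 2 Ce^3+(aq) + 3 CO3^2-(aq)
Ksp = [Ce^3+]^2[CO3^2-]^3
Let s = molar solubility. Then [Ce^3+] = 2s and [CO3^2-] = 3s.
Ksp = (2s)^2(3s)^3 = 108s^5
s^5 = 4.0 x 10^-36 / 108, so s = 3.3 x 10^-8 M

s = 3.3 x 10^-8 M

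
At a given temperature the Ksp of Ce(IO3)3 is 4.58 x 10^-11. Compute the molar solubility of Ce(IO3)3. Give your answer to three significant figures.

Ce(IO3)3(s) <=> Ce^3+ + 3 IO3^-
Ksp = [Ce^3+][IO3^-]^3
With molar solubility s: [Ce^3+] = s, [IO3^-] = 3s.
So Ksp = s × (3s)^3 = 27s^4
s^4 = 4.58 x 10^-11 / 27, so s = 1.14 × 10^-3 M

s ≈ 1.14 × 10^-3 M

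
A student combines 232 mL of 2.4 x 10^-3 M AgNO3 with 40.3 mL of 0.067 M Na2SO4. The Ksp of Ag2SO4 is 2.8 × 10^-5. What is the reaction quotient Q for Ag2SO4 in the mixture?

Total volume = 232 + 40.3 = 272.3 mL.
[Ag^+] = 2.4 x 10^-3 × (232/272.3) = 2.04 × 10^-3 M
[SO4^2-] = 6.7 × 10^-2 × (40.3/272.3) = 9.92 x 10^-3 M
Ag2SO4(s) <=> 2 Ag^+(aq) + SO4^2-(aq), so Q = [Ag^+]^2[SO4^2-]
Q = (2.04 x 10^-3)^2(9.92 x 10^-3) = 4.1 x 10^-8
Q < Ksp, so no precipitate of Ag2SO4 forms.

4.1 × 10^-8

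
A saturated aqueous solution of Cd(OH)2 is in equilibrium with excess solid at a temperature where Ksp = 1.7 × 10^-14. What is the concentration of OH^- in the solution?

Cd(OH)2(s) ⇌ Cd^2+(aq) + 2 OH^-(aq)
Ksp = [Cd^2+][OH^-]^2
For each mole of Cd(OH)2 that dissolves: [Cd^2+] = s, [OH^-] = 2s.
Ksp = s(2s)^2 = 4s^3
s^3 = 1.7 × 10^-14 / 4, so s = 1.62 × 10^-5 M
[OH^-] = 2s = 3.2 x 10^-5 M

[OH^-] ≈ 3.2 × 10^-5 M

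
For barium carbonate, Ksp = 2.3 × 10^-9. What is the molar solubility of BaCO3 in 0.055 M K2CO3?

BaCO3(s) <=> Ba^2+ + CO3^2-
Ksp = [Ba^2+][CO3^2-]
Let s = moles of BaCO3 that dissolve per litre. [Ba^2+] = s, [CO3^2-] = 0.055 + s ≈ 0.055 (Ksp is small, so little additional dissolves).
Ksp ≈ s × 0.055
s = 4.2 × 10^-8 M
Check: s = 4.2 x 10^-8 ≪ 0.055, so the approximation is valid.

s ≈ 4.2 × 10^-8 M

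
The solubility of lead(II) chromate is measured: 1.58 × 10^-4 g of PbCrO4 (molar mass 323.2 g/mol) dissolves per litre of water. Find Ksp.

Molar solubility s = (1.58 × 10^-4 g/L) / (323.2 g/mol) = 4.889 x 10^-7 M.
PbCrO4(s) ⇌ Pb^2+(aq) + CrO4^2-(aq)
If s mol/L of PbCrO4 dissolves, [Pb^2+] = s and [CrO4^2-] = s.
Ksp = [Pb^2+][CrO4^2-]
Ksp = s^2
Ksp = (4.889 × 10^-7)^2 = 2.39 x 10^-13

2.39e-13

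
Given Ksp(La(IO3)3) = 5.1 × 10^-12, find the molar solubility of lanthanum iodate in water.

La(IO3)3(s) <=> La^3+(aq) + 3 IO3^-(aq)
Ksp = [La^3+][IO3^-]^3
Let s = molar solubility. Then [La^3+] = s and [IO3^-] = 3s.
Substituting: Ksp = s(3s)^3 = 27s^4
s = (5.1 × 10^-12 / 27)^(1/4) = 6.6 x 10^-4 M

6.6 x 10^-4 M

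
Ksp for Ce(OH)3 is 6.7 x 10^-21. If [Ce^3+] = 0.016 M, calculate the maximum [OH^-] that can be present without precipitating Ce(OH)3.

7.5e-7 M

Ce(OH)3(s) ⇌ Ce^3+ + 3 OH^-
Ksp = [Ce^3+][OH^-]^3
Precipitation begins when Q = Ksp. With [Ce^3+] = 0.016 M:
6.7 x 10^-21 = (0.016) × [OH^-]^3
[OH^-] = (6.7 x 10^-21 / 1.6 x 10^-2)^(1/3) = 7.5 × 10^-7 M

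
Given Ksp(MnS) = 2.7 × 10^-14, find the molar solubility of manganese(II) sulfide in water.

MnS(s) ⇌ Mn^2+(aq) + S^2-(aq)
Ksp = [Mn^2+][S^2-]
Let s = molar solubility. Then [Mn^2+] = s and [S^2-] = s.
Ksp = s^2
s = √(2.7 × 10^-14) = 1.6 x 10^-7 M

s = 1.6e-7 M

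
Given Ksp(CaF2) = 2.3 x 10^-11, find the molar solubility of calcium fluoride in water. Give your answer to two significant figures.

CaF2(s) ⇌ Ca^2+ + 2 F^-
Ksp = [Ca^2+][F^-]^2
Let s = molar solubility. Then [Ca^2+] = s and [F^-] = 2s.
Substituting: Ksp = s(2s)^2 = 4s^3
s^3 = 2.3 x 10^-11 / 4, so s = 1.8 × 10^-4 M

1.8 × 10^-4 M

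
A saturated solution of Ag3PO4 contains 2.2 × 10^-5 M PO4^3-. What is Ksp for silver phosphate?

Ag3PO4(s) <=> 3 Ag^+ + PO4^3-
Stoichiometry gives [Ag^+] = (3/1)[PO4^3-] = 6.60 x 10^-5 M.
Ksp = [Ag^+]^3[PO4^3-]
Ksp = (6.60 × 10^-5)^3 × 2.2 x 10^-5 = 6.3 x 10^-18

Ksp ≈ 6.3e-18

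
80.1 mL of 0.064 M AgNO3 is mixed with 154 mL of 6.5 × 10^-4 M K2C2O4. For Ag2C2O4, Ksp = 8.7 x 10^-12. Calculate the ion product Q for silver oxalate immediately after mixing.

Total volume = 80.1 + 154 = 234.1 mL.
[Ag^+] = 6.4 x 10^-2 × (80.1/234.1) = 2.19 x 10^-2 M
[C2O4^2-] = 6.5 × 10^-4 × (154/234.1) = 4.28 × 10^-4 M
Ag2C2O4(s) <=> 2 Ag^+ + C2O4^2-, so Q = [Ag^+]^2[C2O4^2-]
Q = (2.19 × 10^-2)^2(4.28 × 10^-4) = 2.1 × 10^-7
Q > Ksp, so Ag2C2O4 will precipitate.

Q = 2.1 × 10^-7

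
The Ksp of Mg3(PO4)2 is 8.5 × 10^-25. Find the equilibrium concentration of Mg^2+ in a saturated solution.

1.8e-5 M

Mg3(PO4)2(s) <=> 3 Mg^2+(aq) + 2 PO4^3-(aq)
Ksp = [Mg^2+]^3[PO4^3-]^2
If s mol/L of Mg3(PO4)2 dissolves, [Mg^2+] = 3s and [PO4^3-] = 2s.
Ksp = (3s)^3(2s)^2 = 108s^5
s^5 = 8.5 × 10^-25 / 108, so s = 6.01 × 10^-6 M
[Mg^2+] = 3s = 1.8 × 10^-5 M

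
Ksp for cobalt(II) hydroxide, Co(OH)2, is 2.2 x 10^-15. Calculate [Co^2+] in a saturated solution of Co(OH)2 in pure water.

Co(OH)2(s) <=> Co^2+ + 2 OH^-
Ksp = [Co^2+][OH^-]^2
With molar solubility s: [Co^2+] = s, [OH^-] = 2s.
Substituting: Ksp = s(2s)^2 = 4s^3
Solving, s = (2.2 x 10^-15/4)^(1/3) = 8.19 × 10^-6 M
[Co^2+] = s = 8.2 × 10^-6 M

8.2e-6 M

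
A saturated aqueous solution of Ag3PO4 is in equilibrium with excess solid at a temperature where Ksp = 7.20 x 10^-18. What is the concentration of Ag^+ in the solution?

[Ag^+] ≈ 6.82e-5 M

Ag3PO4(s) ⇌ 3 Ag^+(aq) + PO4^3-(aq)
Ksp = [Ag^+]^3[PO4^3-]
Let s = molar solubility. Then [Ag^+] = 3s and [PO4^3-] = s.
Ksp = (3s)^3s = 27s^4
s^4 = 7.20 x 10^-18 / 27, so s = 2.272 x 10^-5 M
[Ag^+] = 3s = 6.82 × 10^-5 M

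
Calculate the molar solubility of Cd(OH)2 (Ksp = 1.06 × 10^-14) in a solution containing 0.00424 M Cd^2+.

Cd(OH)2(s) ⇌ Cd^2+(aq) + 2 OH^-(aq)
Ksp = [Cd^2+][OH^-]^2
If s mol/L dissolves here, [Cd^2+] = 0.00424 + s ≈ 0.00424, [OH^-] = 2s (since the Cd^2+ already present dominates).
Ksp ≈ 0.00424 × (2s)^2
s = 7.91 × 10^-7 M
Check: s = 7.9 x 10^-7 ≪ 0.00424, so the approximation is valid.

s ≈ 7.91 x 10^-7 M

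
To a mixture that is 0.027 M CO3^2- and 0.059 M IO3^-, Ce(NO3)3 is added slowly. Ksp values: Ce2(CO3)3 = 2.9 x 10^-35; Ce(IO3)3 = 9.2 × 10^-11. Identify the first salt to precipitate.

Ce2(CO3)3

Each salt begins to precipitate when Q = Ksp, i.e. when [Ce^3+] reaches its threshold.
For Ce2(CO3)3: 2.9 x 10^-35 = (0.027)^3 × [Ce^3+]^2  ⇒  [Ce^3+] = 1.2 × 10^-15 M.
For Ce(IO3)3: 9.2 × 10^-11 = (0.059)^3 × [Ce^3+]  ⇒  [Ce^3+] = 4.5 × 10^-7 M.
The salt with the lower threshold [Ce^3+] precipitates first: Ce2(CO3)3.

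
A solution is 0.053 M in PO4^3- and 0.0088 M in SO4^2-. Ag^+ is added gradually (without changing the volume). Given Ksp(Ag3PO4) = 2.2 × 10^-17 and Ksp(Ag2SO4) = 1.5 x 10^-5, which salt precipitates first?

Ag3PO4

Each salt begins to precipitate when Q = Ksp, i.e. when [Ag^+] reaches its threshold.
For Ag3PO4: 2.2 × 10^-17 = 0.053 × [Ag^+]^3  ⇒  [Ag^+] = 7.5 × 10^-6 M.
For Ag2SO4: 1.5 x 10^-5 = 0.0088 × [Ag^+]^2  ⇒  [Ag^+] = 4.1 × 10^-2 M.
The salt with the lower threshold [Ag^+] precipitates first: Ag3PO4.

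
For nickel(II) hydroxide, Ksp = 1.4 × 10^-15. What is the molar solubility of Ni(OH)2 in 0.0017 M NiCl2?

s = 4.5 × 10^-7 M

Ni(OH)2(s) <=> Ni^2+(aq) + 2 OH^-(aq)
Ksp = [Ni^2+][OH^-]^2
Let s be the molar solubility in this solution. [Ni^2+] = 0.0017 + s ≈ 0.0017, [OH^-] = 2s (since Ni^2+ from NiCl2 dominates).
Ksp ≈ 0.0017 × (2s)^2
s = 4.5 x 10^-7 M
Check: s = 4.5 x 10^-7 ≪ 0.0017, so the approximation is valid.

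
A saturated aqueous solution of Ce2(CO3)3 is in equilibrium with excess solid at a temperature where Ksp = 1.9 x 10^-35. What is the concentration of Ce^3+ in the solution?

8.9 x 10^-8 M

Ce2(CO3)3(s) <=> 2 Ce^3+(aq) + 3 CO3^2-(aq)
Ksp = [Ce^3+]^2[CO3^2-]^3
For each mole of Ce2(CO3)3 that dissolves: [Ce^3+] = 2s, [CO3^2-] = 3s.
So Ksp = (2s)^2 × (3s)^3 = 108s^5
s = (1.9 x 10^-35 / 108)^(1/5) = 4.46 × 10^-8 M
[Ce^3+] = 2s = 8.9 × 10^-8 M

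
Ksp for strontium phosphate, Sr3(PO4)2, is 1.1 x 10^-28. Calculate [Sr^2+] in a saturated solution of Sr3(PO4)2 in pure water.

[Sr^2+] ≈ 3.0 x 10^-6 M

Sr3(PO4)2(s) ⇌ 3 Sr^2+ + 2 PO4^3-
Ksp = [Sr^2+]^3[PO4^3-]^2
Let s = molar solubility. Then [Sr^2+] = 3s and [PO4^3-] = 2s.
Substituting: Ksp = (3s)^3(2s)^2 = 108s^5
Solving, s = (1.1 x 10^-28/108)^(1/5) = 1.00 × 10^-6 M
[Sr^2+] = 3s = 3.0 x 10^-6 M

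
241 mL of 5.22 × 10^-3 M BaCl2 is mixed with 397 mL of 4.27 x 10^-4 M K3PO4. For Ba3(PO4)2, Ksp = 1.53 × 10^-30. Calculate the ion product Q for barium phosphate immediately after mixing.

Total volume = 241 + 397 = 638 mL.
[Ba^2+] = 5.22 × 10^-3 × (241/638) = 1.972 × 10^-3 M
[PO4^3-] = 4.27 × 10^-4 × (397/638) = 2.657 × 10^-4 M
Ba3(PO4)2(s) <=> 3 Ba^2+(aq) + 2 PO4^3-(aq), so Q = [Ba^2+]^3[PO4^3-]^2
Q = (1.972 × 10^-3)^3(2.657 × 10^-4)^2 = 5.41 × 10^-16
Q > Ksp, so Ba3(PO4)2 will precipitate.

Q ≈ 5.41 x 10^-16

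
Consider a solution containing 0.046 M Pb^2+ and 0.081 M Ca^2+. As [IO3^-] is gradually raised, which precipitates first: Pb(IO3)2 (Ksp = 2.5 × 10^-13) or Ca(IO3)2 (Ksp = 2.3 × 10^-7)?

Pb(IO3)2

Each salt begins to precipitate when Q = Ksp, i.e. when [IO3^-] reaches its threshold.
For Pb(IO3)2: 2.5 × 10^-13 = 0.046 × [IO3^-]^2  ⇒  [IO3^-] = 2.3 × 10^-6 M.
For Ca(IO3)2: 2.3 × 10^-7 = 0.081 × [IO3^-]^2  ⇒  [IO3^-] = 1.7 × 10^-3 M.
The salt with the lower threshold [IO3^-] precipitates first: Pb(IO3)2.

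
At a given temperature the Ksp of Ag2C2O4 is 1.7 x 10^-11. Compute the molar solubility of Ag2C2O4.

Ag2C2O4(s) <=> 2 Ag^+ + C2O4^2-
Ksp = [Ag^+]^2[C2O4^2-]
For each mole of Ag2C2O4 that dissolves: [Ag^+] = 2s, [C2O4^2-] = s.
Substituting: Ksp = (2s)^2s = 4s^3
s^3 = 1.7 x 10^-11 / 4, so s = 1.6 x 10^-4 M

s = 1.6 × 10^-4 M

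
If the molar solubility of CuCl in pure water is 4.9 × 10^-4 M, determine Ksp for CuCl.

2.4 × 10^-7

CuCl(s) ⇌ Cu^+(aq) + Cl^-(aq)
If s mol/L of CuCl dissolves, [Cu^+] = s and [Cl^-] = s.
Ksp = [Cu^+][Cl^-]
Ksp = s^2
Ksp = (4.9 x 10^-4)^2 = 2.4 x 10^-7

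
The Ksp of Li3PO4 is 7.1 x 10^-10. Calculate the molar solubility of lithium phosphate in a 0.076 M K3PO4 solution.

s = 7.0 × 10^-4 M

Li3PO4(s) <=> 3 Li^+ + PO4^3-
Ksp = [Li^+]^3[PO4^3-]
If s mol/L dissolves here, [Li^+] = 3s, [PO4^3-] = 0.076 + s ≈ 0.076 (Ksp is small, so little additional dissolves).
Ksp ≈ (3s)^3 × 0.076
s = 7.0 × 10^-4 M
Check: s = 7.0 x 10^-4 ≪ 0.076, so the approximation is valid.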